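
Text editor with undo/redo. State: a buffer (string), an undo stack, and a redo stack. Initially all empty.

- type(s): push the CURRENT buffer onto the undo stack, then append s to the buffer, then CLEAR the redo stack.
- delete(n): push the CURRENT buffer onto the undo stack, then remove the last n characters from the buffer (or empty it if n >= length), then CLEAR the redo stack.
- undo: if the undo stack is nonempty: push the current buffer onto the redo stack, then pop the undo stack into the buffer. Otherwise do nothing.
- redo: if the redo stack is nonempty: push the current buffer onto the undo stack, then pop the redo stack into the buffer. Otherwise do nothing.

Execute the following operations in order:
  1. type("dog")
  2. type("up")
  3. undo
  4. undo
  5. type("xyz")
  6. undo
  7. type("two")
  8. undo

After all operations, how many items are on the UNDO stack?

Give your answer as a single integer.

Answer: 0

Derivation:
After op 1 (type): buf='dog' undo_depth=1 redo_depth=0
After op 2 (type): buf='dogup' undo_depth=2 redo_depth=0
After op 3 (undo): buf='dog' undo_depth=1 redo_depth=1
After op 4 (undo): buf='(empty)' undo_depth=0 redo_depth=2
After op 5 (type): buf='xyz' undo_depth=1 redo_depth=0
After op 6 (undo): buf='(empty)' undo_depth=0 redo_depth=1
After op 7 (type): buf='two' undo_depth=1 redo_depth=0
After op 8 (undo): buf='(empty)' undo_depth=0 redo_depth=1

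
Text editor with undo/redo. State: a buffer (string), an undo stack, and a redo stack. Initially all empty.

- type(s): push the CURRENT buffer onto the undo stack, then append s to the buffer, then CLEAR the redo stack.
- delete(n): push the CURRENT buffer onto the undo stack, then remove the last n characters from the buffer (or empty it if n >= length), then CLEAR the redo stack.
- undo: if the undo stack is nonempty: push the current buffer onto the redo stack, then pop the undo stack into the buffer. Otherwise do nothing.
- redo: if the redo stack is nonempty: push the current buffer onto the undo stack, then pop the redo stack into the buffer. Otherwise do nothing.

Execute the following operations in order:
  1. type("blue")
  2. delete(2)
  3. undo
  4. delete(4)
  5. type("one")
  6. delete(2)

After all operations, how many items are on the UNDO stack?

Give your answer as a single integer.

After op 1 (type): buf='blue' undo_depth=1 redo_depth=0
After op 2 (delete): buf='bl' undo_depth=2 redo_depth=0
After op 3 (undo): buf='blue' undo_depth=1 redo_depth=1
After op 4 (delete): buf='(empty)' undo_depth=2 redo_depth=0
After op 5 (type): buf='one' undo_depth=3 redo_depth=0
After op 6 (delete): buf='o' undo_depth=4 redo_depth=0

Answer: 4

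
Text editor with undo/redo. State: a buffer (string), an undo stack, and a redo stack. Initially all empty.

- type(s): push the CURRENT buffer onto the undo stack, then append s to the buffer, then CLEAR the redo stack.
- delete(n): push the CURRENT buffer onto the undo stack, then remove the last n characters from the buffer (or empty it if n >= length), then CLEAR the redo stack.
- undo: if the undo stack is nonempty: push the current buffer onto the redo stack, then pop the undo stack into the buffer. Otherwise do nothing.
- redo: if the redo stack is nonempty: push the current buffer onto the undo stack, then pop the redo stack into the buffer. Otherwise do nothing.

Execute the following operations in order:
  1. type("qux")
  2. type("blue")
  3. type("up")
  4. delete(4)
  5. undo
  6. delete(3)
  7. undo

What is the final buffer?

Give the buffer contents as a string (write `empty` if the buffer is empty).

Answer: quxblueup

Derivation:
After op 1 (type): buf='qux' undo_depth=1 redo_depth=0
After op 2 (type): buf='quxblue' undo_depth=2 redo_depth=0
After op 3 (type): buf='quxblueup' undo_depth=3 redo_depth=0
After op 4 (delete): buf='quxbl' undo_depth=4 redo_depth=0
After op 5 (undo): buf='quxblueup' undo_depth=3 redo_depth=1
After op 6 (delete): buf='quxblu' undo_depth=4 redo_depth=0
After op 7 (undo): buf='quxblueup' undo_depth=3 redo_depth=1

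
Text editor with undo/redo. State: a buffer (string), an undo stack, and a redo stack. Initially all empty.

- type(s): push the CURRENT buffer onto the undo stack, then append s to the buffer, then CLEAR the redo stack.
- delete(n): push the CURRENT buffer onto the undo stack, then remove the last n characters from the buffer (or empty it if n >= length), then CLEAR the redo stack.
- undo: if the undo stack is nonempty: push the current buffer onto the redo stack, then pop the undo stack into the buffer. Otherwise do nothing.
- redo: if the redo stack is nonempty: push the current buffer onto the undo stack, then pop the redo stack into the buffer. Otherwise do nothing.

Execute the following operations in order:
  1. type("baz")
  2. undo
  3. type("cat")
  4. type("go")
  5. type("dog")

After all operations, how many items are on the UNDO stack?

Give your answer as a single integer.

After op 1 (type): buf='baz' undo_depth=1 redo_depth=0
After op 2 (undo): buf='(empty)' undo_depth=0 redo_depth=1
After op 3 (type): buf='cat' undo_depth=1 redo_depth=0
After op 4 (type): buf='catgo' undo_depth=2 redo_depth=0
After op 5 (type): buf='catgodog' undo_depth=3 redo_depth=0

Answer: 3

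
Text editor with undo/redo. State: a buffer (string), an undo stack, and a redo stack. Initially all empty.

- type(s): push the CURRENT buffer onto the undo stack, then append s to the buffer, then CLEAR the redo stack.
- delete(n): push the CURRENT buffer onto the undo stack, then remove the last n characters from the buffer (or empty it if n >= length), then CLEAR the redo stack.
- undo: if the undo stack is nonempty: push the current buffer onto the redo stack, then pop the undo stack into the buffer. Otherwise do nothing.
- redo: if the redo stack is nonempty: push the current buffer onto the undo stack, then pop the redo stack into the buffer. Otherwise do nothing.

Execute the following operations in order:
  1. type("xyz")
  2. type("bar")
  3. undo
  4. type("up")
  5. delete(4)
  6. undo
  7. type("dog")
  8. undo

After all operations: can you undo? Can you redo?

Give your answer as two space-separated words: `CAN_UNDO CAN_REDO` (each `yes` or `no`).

After op 1 (type): buf='xyz' undo_depth=1 redo_depth=0
After op 2 (type): buf='xyzbar' undo_depth=2 redo_depth=0
After op 3 (undo): buf='xyz' undo_depth=1 redo_depth=1
After op 4 (type): buf='xyzup' undo_depth=2 redo_depth=0
After op 5 (delete): buf='x' undo_depth=3 redo_depth=0
After op 6 (undo): buf='xyzup' undo_depth=2 redo_depth=1
After op 7 (type): buf='xyzupdog' undo_depth=3 redo_depth=0
After op 8 (undo): buf='xyzup' undo_depth=2 redo_depth=1

Answer: yes yes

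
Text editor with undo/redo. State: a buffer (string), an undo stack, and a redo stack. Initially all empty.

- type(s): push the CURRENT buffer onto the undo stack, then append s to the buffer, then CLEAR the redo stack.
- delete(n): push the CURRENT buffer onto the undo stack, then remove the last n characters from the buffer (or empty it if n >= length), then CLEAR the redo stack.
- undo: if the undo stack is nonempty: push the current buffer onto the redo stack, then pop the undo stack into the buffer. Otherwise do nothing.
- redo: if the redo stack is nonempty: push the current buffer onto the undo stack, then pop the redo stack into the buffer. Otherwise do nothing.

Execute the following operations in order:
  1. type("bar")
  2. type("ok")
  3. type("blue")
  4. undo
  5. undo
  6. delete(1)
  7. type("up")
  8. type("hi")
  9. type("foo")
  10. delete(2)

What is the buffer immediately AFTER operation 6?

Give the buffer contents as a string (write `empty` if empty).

After op 1 (type): buf='bar' undo_depth=1 redo_depth=0
After op 2 (type): buf='barok' undo_depth=2 redo_depth=0
After op 3 (type): buf='barokblue' undo_depth=3 redo_depth=0
After op 4 (undo): buf='barok' undo_depth=2 redo_depth=1
After op 5 (undo): buf='bar' undo_depth=1 redo_depth=2
After op 6 (delete): buf='ba' undo_depth=2 redo_depth=0

Answer: ba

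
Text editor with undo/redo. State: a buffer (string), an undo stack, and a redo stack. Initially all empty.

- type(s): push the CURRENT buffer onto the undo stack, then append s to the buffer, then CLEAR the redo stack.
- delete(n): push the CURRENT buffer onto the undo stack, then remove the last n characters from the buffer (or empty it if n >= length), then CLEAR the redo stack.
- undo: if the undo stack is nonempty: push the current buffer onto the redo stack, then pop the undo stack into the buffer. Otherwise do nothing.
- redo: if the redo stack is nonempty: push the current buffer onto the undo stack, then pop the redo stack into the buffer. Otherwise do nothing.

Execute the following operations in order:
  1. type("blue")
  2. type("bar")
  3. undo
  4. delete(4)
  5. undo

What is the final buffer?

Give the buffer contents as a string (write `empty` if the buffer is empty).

After op 1 (type): buf='blue' undo_depth=1 redo_depth=0
After op 2 (type): buf='bluebar' undo_depth=2 redo_depth=0
After op 3 (undo): buf='blue' undo_depth=1 redo_depth=1
After op 4 (delete): buf='(empty)' undo_depth=2 redo_depth=0
After op 5 (undo): buf='blue' undo_depth=1 redo_depth=1

Answer: blue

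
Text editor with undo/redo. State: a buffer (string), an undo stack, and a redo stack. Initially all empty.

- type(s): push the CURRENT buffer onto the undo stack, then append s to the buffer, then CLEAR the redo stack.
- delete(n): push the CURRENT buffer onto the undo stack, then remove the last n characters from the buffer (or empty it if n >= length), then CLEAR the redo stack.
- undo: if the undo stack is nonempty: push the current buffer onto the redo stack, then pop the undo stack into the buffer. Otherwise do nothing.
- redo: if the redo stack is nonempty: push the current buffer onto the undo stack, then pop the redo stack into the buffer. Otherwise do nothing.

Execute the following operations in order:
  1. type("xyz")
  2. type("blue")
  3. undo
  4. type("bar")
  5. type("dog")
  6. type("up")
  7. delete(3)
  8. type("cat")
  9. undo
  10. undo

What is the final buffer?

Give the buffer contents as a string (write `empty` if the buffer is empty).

After op 1 (type): buf='xyz' undo_depth=1 redo_depth=0
After op 2 (type): buf='xyzblue' undo_depth=2 redo_depth=0
After op 3 (undo): buf='xyz' undo_depth=1 redo_depth=1
After op 4 (type): buf='xyzbar' undo_depth=2 redo_depth=0
After op 5 (type): buf='xyzbardog' undo_depth=3 redo_depth=0
After op 6 (type): buf='xyzbardogup' undo_depth=4 redo_depth=0
After op 7 (delete): buf='xyzbardo' undo_depth=5 redo_depth=0
After op 8 (type): buf='xyzbardocat' undo_depth=6 redo_depth=0
After op 9 (undo): buf='xyzbardo' undo_depth=5 redo_depth=1
After op 10 (undo): buf='xyzbardogup' undo_depth=4 redo_depth=2

Answer: xyzbardogup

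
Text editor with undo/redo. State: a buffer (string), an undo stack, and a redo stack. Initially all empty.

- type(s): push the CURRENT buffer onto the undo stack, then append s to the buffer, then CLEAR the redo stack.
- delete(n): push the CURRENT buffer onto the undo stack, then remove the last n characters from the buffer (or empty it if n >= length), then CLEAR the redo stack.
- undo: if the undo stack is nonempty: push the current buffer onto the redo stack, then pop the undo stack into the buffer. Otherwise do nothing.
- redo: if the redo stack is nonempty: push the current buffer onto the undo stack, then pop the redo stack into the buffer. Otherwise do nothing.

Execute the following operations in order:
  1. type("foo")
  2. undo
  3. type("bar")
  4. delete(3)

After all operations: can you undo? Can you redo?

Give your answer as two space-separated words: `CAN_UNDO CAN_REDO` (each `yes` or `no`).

Answer: yes no

Derivation:
After op 1 (type): buf='foo' undo_depth=1 redo_depth=0
After op 2 (undo): buf='(empty)' undo_depth=0 redo_depth=1
After op 3 (type): buf='bar' undo_depth=1 redo_depth=0
After op 4 (delete): buf='(empty)' undo_depth=2 redo_depth=0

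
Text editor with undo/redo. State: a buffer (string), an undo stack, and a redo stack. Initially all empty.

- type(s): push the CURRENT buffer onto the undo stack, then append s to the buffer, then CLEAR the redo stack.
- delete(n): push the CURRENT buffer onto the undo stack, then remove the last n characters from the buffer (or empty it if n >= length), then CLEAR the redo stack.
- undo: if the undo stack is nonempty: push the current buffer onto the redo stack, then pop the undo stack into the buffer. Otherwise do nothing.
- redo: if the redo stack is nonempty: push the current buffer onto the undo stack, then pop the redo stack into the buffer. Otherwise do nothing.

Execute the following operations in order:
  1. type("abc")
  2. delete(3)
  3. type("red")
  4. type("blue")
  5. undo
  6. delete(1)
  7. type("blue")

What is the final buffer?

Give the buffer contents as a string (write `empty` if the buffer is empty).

After op 1 (type): buf='abc' undo_depth=1 redo_depth=0
After op 2 (delete): buf='(empty)' undo_depth=2 redo_depth=0
After op 3 (type): buf='red' undo_depth=3 redo_depth=0
After op 4 (type): buf='redblue' undo_depth=4 redo_depth=0
After op 5 (undo): buf='red' undo_depth=3 redo_depth=1
After op 6 (delete): buf='re' undo_depth=4 redo_depth=0
After op 7 (type): buf='reblue' undo_depth=5 redo_depth=0

Answer: reblue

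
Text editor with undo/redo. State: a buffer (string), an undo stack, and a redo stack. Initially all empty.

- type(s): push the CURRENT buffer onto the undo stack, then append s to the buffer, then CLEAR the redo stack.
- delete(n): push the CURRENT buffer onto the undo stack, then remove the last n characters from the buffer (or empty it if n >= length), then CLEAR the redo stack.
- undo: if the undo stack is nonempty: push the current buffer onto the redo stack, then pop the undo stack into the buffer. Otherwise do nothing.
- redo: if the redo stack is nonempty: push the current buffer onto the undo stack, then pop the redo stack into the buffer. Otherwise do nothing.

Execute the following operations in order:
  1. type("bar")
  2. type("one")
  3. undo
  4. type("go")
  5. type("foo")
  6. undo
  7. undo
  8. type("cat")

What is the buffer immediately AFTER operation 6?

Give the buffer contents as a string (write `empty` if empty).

Answer: bargo

Derivation:
After op 1 (type): buf='bar' undo_depth=1 redo_depth=0
After op 2 (type): buf='barone' undo_depth=2 redo_depth=0
After op 3 (undo): buf='bar' undo_depth=1 redo_depth=1
After op 4 (type): buf='bargo' undo_depth=2 redo_depth=0
After op 5 (type): buf='bargofoo' undo_depth=3 redo_depth=0
After op 6 (undo): buf='bargo' undo_depth=2 redo_depth=1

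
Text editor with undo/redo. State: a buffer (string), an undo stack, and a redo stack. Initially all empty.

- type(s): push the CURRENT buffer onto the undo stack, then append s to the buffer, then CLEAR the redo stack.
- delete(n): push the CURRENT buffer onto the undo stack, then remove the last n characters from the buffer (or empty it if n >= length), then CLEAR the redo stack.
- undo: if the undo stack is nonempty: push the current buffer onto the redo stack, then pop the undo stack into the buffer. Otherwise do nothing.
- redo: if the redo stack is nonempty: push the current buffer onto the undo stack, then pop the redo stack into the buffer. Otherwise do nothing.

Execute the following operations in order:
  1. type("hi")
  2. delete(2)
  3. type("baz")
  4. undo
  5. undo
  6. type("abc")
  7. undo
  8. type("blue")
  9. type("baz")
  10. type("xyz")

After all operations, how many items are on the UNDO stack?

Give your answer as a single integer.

Answer: 4

Derivation:
After op 1 (type): buf='hi' undo_depth=1 redo_depth=0
After op 2 (delete): buf='(empty)' undo_depth=2 redo_depth=0
After op 3 (type): buf='baz' undo_depth=3 redo_depth=0
After op 4 (undo): buf='(empty)' undo_depth=2 redo_depth=1
After op 5 (undo): buf='hi' undo_depth=1 redo_depth=2
After op 6 (type): buf='hiabc' undo_depth=2 redo_depth=0
After op 7 (undo): buf='hi' undo_depth=1 redo_depth=1
After op 8 (type): buf='hiblue' undo_depth=2 redo_depth=0
After op 9 (type): buf='hibluebaz' undo_depth=3 redo_depth=0
After op 10 (type): buf='hibluebazxyz' undo_depth=4 redo_depth=0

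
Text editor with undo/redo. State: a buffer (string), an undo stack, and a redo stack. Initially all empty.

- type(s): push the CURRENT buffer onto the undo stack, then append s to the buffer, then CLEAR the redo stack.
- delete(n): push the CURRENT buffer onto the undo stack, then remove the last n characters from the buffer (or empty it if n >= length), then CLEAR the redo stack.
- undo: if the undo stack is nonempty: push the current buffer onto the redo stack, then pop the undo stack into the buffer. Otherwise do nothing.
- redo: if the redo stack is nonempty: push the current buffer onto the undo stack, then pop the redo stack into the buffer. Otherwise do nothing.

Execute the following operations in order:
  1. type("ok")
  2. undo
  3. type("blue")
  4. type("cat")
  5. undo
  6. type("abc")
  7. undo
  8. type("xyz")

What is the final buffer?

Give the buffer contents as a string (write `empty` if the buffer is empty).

Answer: bluexyz

Derivation:
After op 1 (type): buf='ok' undo_depth=1 redo_depth=0
After op 2 (undo): buf='(empty)' undo_depth=0 redo_depth=1
After op 3 (type): buf='blue' undo_depth=1 redo_depth=0
After op 4 (type): buf='bluecat' undo_depth=2 redo_depth=0
After op 5 (undo): buf='blue' undo_depth=1 redo_depth=1
After op 6 (type): buf='blueabc' undo_depth=2 redo_depth=0
After op 7 (undo): buf='blue' undo_depth=1 redo_depth=1
After op 8 (type): buf='bluexyz' undo_depth=2 redo_depth=0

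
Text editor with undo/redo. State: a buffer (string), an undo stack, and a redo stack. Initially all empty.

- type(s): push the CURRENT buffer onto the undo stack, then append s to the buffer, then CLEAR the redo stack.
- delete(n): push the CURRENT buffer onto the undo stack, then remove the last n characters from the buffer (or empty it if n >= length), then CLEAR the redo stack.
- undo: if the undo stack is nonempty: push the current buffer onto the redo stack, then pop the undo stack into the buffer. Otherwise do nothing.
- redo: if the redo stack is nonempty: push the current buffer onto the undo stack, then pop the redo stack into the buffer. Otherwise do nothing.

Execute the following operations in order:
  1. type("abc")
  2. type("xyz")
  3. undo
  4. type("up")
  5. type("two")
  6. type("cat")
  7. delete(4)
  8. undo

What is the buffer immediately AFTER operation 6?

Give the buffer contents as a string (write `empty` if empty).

Answer: abcuptwocat

Derivation:
After op 1 (type): buf='abc' undo_depth=1 redo_depth=0
After op 2 (type): buf='abcxyz' undo_depth=2 redo_depth=0
After op 3 (undo): buf='abc' undo_depth=1 redo_depth=1
After op 4 (type): buf='abcup' undo_depth=2 redo_depth=0
After op 5 (type): buf='abcuptwo' undo_depth=3 redo_depth=0
After op 6 (type): buf='abcuptwocat' undo_depth=4 redo_depth=0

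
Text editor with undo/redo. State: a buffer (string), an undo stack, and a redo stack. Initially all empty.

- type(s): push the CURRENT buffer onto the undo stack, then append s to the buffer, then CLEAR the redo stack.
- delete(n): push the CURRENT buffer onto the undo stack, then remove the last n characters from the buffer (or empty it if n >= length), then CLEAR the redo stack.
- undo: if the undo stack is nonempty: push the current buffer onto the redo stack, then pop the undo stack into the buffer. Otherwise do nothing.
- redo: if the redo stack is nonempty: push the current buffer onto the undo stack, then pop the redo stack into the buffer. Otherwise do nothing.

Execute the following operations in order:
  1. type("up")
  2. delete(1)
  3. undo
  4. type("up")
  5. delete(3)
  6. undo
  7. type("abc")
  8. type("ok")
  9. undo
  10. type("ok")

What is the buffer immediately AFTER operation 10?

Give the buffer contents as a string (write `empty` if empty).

After op 1 (type): buf='up' undo_depth=1 redo_depth=0
After op 2 (delete): buf='u' undo_depth=2 redo_depth=0
After op 3 (undo): buf='up' undo_depth=1 redo_depth=1
After op 4 (type): buf='upup' undo_depth=2 redo_depth=0
After op 5 (delete): buf='u' undo_depth=3 redo_depth=0
After op 6 (undo): buf='upup' undo_depth=2 redo_depth=1
After op 7 (type): buf='upupabc' undo_depth=3 redo_depth=0
After op 8 (type): buf='upupabcok' undo_depth=4 redo_depth=0
After op 9 (undo): buf='upupabc' undo_depth=3 redo_depth=1
After op 10 (type): buf='upupabcok' undo_depth=4 redo_depth=0

Answer: upupabcok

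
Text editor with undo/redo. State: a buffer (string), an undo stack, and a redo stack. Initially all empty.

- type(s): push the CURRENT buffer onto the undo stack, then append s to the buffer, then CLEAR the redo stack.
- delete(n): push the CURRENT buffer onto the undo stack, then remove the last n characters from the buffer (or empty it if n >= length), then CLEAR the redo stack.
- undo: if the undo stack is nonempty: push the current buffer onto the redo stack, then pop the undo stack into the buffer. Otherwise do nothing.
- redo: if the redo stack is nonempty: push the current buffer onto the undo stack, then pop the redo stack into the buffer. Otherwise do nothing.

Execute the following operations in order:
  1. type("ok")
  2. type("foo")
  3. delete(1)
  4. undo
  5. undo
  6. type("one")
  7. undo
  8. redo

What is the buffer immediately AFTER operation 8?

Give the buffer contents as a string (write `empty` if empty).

Answer: okone

Derivation:
After op 1 (type): buf='ok' undo_depth=1 redo_depth=0
After op 2 (type): buf='okfoo' undo_depth=2 redo_depth=0
After op 3 (delete): buf='okfo' undo_depth=3 redo_depth=0
After op 4 (undo): buf='okfoo' undo_depth=2 redo_depth=1
After op 5 (undo): buf='ok' undo_depth=1 redo_depth=2
After op 6 (type): buf='okone' undo_depth=2 redo_depth=0
After op 7 (undo): buf='ok' undo_depth=1 redo_depth=1
After op 8 (redo): buf='okone' undo_depth=2 redo_depth=0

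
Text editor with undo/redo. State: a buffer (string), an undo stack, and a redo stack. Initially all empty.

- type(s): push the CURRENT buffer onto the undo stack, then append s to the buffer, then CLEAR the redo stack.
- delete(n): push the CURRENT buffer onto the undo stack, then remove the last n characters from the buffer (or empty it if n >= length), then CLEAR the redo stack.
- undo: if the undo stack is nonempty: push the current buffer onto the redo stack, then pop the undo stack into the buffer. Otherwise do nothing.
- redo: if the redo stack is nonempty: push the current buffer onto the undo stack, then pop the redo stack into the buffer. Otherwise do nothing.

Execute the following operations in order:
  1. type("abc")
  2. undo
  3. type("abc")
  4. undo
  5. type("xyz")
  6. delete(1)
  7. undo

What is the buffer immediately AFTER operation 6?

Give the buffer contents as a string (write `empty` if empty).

Answer: xy

Derivation:
After op 1 (type): buf='abc' undo_depth=1 redo_depth=0
After op 2 (undo): buf='(empty)' undo_depth=0 redo_depth=1
After op 3 (type): buf='abc' undo_depth=1 redo_depth=0
After op 4 (undo): buf='(empty)' undo_depth=0 redo_depth=1
After op 5 (type): buf='xyz' undo_depth=1 redo_depth=0
After op 6 (delete): buf='xy' undo_depth=2 redo_depth=0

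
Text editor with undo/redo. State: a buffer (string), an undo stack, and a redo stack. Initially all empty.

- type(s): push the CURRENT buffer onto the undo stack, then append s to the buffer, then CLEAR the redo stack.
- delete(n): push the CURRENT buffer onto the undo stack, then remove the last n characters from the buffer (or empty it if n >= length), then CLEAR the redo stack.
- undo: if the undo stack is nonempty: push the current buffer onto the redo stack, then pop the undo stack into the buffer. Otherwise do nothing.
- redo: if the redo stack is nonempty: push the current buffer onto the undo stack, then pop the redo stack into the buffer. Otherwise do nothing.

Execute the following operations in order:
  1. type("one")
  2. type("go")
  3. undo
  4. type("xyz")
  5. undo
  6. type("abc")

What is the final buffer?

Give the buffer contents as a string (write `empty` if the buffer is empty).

Answer: oneabc

Derivation:
After op 1 (type): buf='one' undo_depth=1 redo_depth=0
After op 2 (type): buf='onego' undo_depth=2 redo_depth=0
After op 3 (undo): buf='one' undo_depth=1 redo_depth=1
After op 4 (type): buf='onexyz' undo_depth=2 redo_depth=0
After op 5 (undo): buf='one' undo_depth=1 redo_depth=1
After op 6 (type): buf='oneabc' undo_depth=2 redo_depth=0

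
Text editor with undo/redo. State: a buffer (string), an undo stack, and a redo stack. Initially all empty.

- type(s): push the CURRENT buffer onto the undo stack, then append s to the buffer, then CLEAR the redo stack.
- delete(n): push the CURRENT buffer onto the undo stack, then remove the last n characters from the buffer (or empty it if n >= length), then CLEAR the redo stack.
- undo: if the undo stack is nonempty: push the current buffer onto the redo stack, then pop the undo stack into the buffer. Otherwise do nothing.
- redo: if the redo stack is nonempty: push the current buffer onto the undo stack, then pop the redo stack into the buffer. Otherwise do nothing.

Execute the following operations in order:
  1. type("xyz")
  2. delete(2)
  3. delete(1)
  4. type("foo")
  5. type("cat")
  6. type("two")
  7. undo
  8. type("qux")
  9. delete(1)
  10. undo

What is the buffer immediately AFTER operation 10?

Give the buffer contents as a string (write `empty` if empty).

After op 1 (type): buf='xyz' undo_depth=1 redo_depth=0
After op 2 (delete): buf='x' undo_depth=2 redo_depth=0
After op 3 (delete): buf='(empty)' undo_depth=3 redo_depth=0
After op 4 (type): buf='foo' undo_depth=4 redo_depth=0
After op 5 (type): buf='foocat' undo_depth=5 redo_depth=0
After op 6 (type): buf='foocattwo' undo_depth=6 redo_depth=0
After op 7 (undo): buf='foocat' undo_depth=5 redo_depth=1
After op 8 (type): buf='foocatqux' undo_depth=6 redo_depth=0
After op 9 (delete): buf='foocatqu' undo_depth=7 redo_depth=0
After op 10 (undo): buf='foocatqux' undo_depth=6 redo_depth=1

Answer: foocatqux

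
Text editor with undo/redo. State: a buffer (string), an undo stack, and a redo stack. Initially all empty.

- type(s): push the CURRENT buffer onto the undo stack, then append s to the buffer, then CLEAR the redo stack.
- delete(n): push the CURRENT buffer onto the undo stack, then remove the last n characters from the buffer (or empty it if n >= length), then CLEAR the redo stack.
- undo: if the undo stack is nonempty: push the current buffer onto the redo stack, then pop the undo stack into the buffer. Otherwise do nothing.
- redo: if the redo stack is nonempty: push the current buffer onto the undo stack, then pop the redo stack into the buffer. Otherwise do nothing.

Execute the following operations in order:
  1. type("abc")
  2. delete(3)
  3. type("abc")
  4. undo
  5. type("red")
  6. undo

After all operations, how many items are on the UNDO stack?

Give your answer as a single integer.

After op 1 (type): buf='abc' undo_depth=1 redo_depth=0
After op 2 (delete): buf='(empty)' undo_depth=2 redo_depth=0
After op 3 (type): buf='abc' undo_depth=3 redo_depth=0
After op 4 (undo): buf='(empty)' undo_depth=2 redo_depth=1
After op 5 (type): buf='red' undo_depth=3 redo_depth=0
After op 6 (undo): buf='(empty)' undo_depth=2 redo_depth=1

Answer: 2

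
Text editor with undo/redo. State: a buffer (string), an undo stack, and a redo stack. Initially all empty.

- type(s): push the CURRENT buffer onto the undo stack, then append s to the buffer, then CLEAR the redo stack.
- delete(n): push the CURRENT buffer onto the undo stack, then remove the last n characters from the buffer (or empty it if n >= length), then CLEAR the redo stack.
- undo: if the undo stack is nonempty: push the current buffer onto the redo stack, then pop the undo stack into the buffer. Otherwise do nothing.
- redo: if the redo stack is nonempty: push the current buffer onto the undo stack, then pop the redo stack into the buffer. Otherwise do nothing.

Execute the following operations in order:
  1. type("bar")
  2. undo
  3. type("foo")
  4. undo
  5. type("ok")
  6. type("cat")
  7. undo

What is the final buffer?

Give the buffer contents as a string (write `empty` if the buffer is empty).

Answer: ok

Derivation:
After op 1 (type): buf='bar' undo_depth=1 redo_depth=0
After op 2 (undo): buf='(empty)' undo_depth=0 redo_depth=1
After op 3 (type): buf='foo' undo_depth=1 redo_depth=0
After op 4 (undo): buf='(empty)' undo_depth=0 redo_depth=1
After op 5 (type): buf='ok' undo_depth=1 redo_depth=0
After op 6 (type): buf='okcat' undo_depth=2 redo_depth=0
After op 7 (undo): buf='ok' undo_depth=1 redo_depth=1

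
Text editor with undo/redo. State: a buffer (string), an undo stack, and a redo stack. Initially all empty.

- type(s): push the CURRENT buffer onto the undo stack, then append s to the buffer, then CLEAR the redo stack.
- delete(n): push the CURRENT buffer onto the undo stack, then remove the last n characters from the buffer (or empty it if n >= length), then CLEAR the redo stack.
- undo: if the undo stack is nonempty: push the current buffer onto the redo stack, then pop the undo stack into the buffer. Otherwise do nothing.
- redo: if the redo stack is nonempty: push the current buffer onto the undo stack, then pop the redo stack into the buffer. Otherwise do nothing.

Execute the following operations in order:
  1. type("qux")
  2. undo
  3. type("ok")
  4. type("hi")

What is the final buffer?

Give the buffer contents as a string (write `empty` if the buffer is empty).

Answer: okhi

Derivation:
After op 1 (type): buf='qux' undo_depth=1 redo_depth=0
After op 2 (undo): buf='(empty)' undo_depth=0 redo_depth=1
After op 3 (type): buf='ok' undo_depth=1 redo_depth=0
After op 4 (type): buf='okhi' undo_depth=2 redo_depth=0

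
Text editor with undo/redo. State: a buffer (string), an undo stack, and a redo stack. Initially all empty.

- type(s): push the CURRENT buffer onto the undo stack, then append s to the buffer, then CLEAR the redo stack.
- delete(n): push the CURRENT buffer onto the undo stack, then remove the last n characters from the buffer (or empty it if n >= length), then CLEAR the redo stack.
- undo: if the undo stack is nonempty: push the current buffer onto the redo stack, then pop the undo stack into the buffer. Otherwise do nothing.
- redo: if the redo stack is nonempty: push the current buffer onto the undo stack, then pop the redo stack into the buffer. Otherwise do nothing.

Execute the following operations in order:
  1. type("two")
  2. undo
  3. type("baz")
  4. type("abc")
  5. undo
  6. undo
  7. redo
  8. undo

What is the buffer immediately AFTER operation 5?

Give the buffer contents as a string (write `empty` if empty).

After op 1 (type): buf='two' undo_depth=1 redo_depth=0
After op 2 (undo): buf='(empty)' undo_depth=0 redo_depth=1
After op 3 (type): buf='baz' undo_depth=1 redo_depth=0
After op 4 (type): buf='bazabc' undo_depth=2 redo_depth=0
After op 5 (undo): buf='baz' undo_depth=1 redo_depth=1

Answer: baz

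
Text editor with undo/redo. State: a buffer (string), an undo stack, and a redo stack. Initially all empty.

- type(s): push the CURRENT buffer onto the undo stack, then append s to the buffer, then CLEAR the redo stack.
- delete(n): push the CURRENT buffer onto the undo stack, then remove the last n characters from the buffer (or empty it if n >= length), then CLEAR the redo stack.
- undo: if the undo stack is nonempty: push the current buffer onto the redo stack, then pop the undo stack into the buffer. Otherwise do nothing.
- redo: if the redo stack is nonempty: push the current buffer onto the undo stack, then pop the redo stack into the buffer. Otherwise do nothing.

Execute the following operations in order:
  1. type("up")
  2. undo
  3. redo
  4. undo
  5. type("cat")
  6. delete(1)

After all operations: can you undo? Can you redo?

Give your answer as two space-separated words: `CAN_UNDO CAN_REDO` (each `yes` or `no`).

Answer: yes no

Derivation:
After op 1 (type): buf='up' undo_depth=1 redo_depth=0
After op 2 (undo): buf='(empty)' undo_depth=0 redo_depth=1
After op 3 (redo): buf='up' undo_depth=1 redo_depth=0
After op 4 (undo): buf='(empty)' undo_depth=0 redo_depth=1
After op 5 (type): buf='cat' undo_depth=1 redo_depth=0
After op 6 (delete): buf='ca' undo_depth=2 redo_depth=0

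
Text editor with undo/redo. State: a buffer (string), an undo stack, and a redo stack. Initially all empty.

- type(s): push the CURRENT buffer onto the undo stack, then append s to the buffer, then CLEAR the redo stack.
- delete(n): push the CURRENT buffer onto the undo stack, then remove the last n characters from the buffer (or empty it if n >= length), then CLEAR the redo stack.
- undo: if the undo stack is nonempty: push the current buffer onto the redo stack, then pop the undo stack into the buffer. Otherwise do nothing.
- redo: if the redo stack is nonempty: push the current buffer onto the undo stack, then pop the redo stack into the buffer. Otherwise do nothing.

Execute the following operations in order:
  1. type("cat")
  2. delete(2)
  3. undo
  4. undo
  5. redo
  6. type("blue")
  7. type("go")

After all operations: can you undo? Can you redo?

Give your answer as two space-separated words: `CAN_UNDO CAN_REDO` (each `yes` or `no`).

After op 1 (type): buf='cat' undo_depth=1 redo_depth=0
After op 2 (delete): buf='c' undo_depth=2 redo_depth=0
After op 3 (undo): buf='cat' undo_depth=1 redo_depth=1
After op 4 (undo): buf='(empty)' undo_depth=0 redo_depth=2
After op 5 (redo): buf='cat' undo_depth=1 redo_depth=1
After op 6 (type): buf='catblue' undo_depth=2 redo_depth=0
After op 7 (type): buf='catbluego' undo_depth=3 redo_depth=0

Answer: yes no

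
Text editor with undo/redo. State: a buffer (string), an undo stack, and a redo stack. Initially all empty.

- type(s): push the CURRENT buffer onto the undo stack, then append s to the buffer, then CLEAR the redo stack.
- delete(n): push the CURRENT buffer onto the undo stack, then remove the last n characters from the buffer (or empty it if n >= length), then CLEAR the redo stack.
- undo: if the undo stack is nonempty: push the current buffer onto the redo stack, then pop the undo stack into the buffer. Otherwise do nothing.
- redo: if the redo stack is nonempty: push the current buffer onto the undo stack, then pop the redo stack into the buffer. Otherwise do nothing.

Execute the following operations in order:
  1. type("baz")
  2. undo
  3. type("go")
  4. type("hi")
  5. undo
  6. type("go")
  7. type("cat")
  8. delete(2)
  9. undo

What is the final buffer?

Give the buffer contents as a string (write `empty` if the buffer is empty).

After op 1 (type): buf='baz' undo_depth=1 redo_depth=0
After op 2 (undo): buf='(empty)' undo_depth=0 redo_depth=1
After op 3 (type): buf='go' undo_depth=1 redo_depth=0
After op 4 (type): buf='gohi' undo_depth=2 redo_depth=0
After op 5 (undo): buf='go' undo_depth=1 redo_depth=1
After op 6 (type): buf='gogo' undo_depth=2 redo_depth=0
After op 7 (type): buf='gogocat' undo_depth=3 redo_depth=0
After op 8 (delete): buf='gogoc' undo_depth=4 redo_depth=0
After op 9 (undo): buf='gogocat' undo_depth=3 redo_depth=1

Answer: gogocat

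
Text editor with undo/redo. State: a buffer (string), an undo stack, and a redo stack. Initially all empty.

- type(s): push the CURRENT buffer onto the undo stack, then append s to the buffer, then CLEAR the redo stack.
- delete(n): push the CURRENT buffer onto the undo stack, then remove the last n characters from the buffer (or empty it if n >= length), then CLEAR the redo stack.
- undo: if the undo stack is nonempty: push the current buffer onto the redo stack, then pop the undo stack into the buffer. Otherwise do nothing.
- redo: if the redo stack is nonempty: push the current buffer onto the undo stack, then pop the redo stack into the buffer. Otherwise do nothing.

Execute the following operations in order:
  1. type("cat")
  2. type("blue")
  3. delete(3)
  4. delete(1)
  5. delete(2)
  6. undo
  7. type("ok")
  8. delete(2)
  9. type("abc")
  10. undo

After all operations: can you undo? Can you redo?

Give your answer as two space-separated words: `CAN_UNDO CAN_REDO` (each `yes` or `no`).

Answer: yes yes

Derivation:
After op 1 (type): buf='cat' undo_depth=1 redo_depth=0
After op 2 (type): buf='catblue' undo_depth=2 redo_depth=0
After op 3 (delete): buf='catb' undo_depth=3 redo_depth=0
After op 4 (delete): buf='cat' undo_depth=4 redo_depth=0
After op 5 (delete): buf='c' undo_depth=5 redo_depth=0
After op 6 (undo): buf='cat' undo_depth=4 redo_depth=1
After op 7 (type): buf='catok' undo_depth=5 redo_depth=0
After op 8 (delete): buf='cat' undo_depth=6 redo_depth=0
After op 9 (type): buf='catabc' undo_depth=7 redo_depth=0
After op 10 (undo): buf='cat' undo_depth=6 redo_depth=1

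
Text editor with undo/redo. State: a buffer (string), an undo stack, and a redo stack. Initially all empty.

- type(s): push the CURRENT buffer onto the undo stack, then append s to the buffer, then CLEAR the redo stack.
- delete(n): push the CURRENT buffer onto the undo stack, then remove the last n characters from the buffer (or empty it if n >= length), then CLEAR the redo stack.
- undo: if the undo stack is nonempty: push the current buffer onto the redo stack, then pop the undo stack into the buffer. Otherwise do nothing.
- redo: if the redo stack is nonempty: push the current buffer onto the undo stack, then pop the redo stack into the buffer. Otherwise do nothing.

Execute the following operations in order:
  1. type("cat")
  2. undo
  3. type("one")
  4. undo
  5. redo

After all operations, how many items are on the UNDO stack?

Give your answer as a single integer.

After op 1 (type): buf='cat' undo_depth=1 redo_depth=0
After op 2 (undo): buf='(empty)' undo_depth=0 redo_depth=1
After op 3 (type): buf='one' undo_depth=1 redo_depth=0
After op 4 (undo): buf='(empty)' undo_depth=0 redo_depth=1
After op 5 (redo): buf='one' undo_depth=1 redo_depth=0

Answer: 1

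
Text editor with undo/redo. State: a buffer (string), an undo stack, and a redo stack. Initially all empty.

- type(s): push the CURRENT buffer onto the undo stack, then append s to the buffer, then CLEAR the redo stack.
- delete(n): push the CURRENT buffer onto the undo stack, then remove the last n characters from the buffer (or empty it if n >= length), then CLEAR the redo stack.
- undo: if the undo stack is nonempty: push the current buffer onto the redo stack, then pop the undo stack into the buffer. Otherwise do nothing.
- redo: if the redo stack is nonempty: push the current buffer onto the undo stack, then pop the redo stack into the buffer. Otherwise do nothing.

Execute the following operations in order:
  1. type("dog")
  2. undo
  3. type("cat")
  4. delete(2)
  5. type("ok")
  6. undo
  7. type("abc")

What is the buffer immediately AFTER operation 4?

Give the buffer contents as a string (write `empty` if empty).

Answer: c

Derivation:
After op 1 (type): buf='dog' undo_depth=1 redo_depth=0
After op 2 (undo): buf='(empty)' undo_depth=0 redo_depth=1
After op 3 (type): buf='cat' undo_depth=1 redo_depth=0
After op 4 (delete): buf='c' undo_depth=2 redo_depth=0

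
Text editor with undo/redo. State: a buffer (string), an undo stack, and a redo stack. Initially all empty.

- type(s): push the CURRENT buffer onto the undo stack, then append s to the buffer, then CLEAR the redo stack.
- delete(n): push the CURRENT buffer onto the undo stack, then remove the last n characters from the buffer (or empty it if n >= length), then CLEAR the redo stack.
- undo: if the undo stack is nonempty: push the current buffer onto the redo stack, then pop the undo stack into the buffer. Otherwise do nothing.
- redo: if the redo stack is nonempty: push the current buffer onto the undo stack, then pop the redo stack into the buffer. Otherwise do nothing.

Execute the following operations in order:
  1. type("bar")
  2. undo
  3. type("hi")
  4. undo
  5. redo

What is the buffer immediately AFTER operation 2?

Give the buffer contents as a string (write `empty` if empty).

After op 1 (type): buf='bar' undo_depth=1 redo_depth=0
After op 2 (undo): buf='(empty)' undo_depth=0 redo_depth=1

Answer: empty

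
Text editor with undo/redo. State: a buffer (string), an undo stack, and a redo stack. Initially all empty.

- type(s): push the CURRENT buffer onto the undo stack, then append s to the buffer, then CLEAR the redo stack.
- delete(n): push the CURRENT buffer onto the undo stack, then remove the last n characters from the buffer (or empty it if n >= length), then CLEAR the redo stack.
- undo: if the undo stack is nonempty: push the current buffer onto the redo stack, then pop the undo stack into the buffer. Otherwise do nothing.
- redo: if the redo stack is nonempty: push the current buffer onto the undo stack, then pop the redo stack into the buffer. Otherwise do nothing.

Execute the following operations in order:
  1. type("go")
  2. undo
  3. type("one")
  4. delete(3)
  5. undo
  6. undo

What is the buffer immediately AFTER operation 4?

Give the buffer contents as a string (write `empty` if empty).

Answer: empty

Derivation:
After op 1 (type): buf='go' undo_depth=1 redo_depth=0
After op 2 (undo): buf='(empty)' undo_depth=0 redo_depth=1
After op 3 (type): buf='one' undo_depth=1 redo_depth=0
After op 4 (delete): buf='(empty)' undo_depth=2 redo_depth=0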